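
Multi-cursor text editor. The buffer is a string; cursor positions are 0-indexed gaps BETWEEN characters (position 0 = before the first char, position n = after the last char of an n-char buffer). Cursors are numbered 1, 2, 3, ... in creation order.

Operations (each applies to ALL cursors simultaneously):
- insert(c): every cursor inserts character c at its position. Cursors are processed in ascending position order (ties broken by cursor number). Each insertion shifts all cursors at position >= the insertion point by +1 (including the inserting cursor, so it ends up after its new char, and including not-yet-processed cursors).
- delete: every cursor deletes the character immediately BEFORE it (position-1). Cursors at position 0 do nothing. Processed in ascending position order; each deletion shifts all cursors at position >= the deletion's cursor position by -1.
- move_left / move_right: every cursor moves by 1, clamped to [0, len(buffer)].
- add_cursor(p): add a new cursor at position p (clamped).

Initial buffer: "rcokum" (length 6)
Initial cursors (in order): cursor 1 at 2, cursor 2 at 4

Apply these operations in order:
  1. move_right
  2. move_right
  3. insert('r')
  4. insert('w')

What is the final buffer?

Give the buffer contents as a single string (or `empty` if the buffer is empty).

After op 1 (move_right): buffer="rcokum" (len 6), cursors c1@3 c2@5, authorship ......
After op 2 (move_right): buffer="rcokum" (len 6), cursors c1@4 c2@6, authorship ......
After op 3 (insert('r')): buffer="rcokrumr" (len 8), cursors c1@5 c2@8, authorship ....1..2
After op 4 (insert('w')): buffer="rcokrwumrw" (len 10), cursors c1@6 c2@10, authorship ....11..22

Answer: rcokrwumrw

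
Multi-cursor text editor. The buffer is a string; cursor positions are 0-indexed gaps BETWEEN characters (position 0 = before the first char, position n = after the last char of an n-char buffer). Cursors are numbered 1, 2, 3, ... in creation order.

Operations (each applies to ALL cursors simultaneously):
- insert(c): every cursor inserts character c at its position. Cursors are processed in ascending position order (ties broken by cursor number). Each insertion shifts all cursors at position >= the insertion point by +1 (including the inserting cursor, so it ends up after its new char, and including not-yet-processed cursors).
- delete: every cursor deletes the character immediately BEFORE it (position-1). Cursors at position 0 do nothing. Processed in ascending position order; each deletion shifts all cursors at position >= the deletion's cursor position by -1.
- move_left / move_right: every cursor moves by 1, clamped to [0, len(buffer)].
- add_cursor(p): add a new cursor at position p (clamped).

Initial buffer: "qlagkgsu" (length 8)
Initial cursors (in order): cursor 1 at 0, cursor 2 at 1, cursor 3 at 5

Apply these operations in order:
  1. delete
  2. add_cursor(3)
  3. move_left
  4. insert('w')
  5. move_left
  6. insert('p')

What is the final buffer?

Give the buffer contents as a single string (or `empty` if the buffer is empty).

After op 1 (delete): buffer="laggsu" (len 6), cursors c1@0 c2@0 c3@3, authorship ......
After op 2 (add_cursor(3)): buffer="laggsu" (len 6), cursors c1@0 c2@0 c3@3 c4@3, authorship ......
After op 3 (move_left): buffer="laggsu" (len 6), cursors c1@0 c2@0 c3@2 c4@2, authorship ......
After op 4 (insert('w')): buffer="wwlawwggsu" (len 10), cursors c1@2 c2@2 c3@6 c4@6, authorship 12..34....
After op 5 (move_left): buffer="wwlawwggsu" (len 10), cursors c1@1 c2@1 c3@5 c4@5, authorship 12..34....
After op 6 (insert('p')): buffer="wppwlawppwggsu" (len 14), cursors c1@3 c2@3 c3@9 c4@9, authorship 1122..3344....

Answer: wppwlawppwggsu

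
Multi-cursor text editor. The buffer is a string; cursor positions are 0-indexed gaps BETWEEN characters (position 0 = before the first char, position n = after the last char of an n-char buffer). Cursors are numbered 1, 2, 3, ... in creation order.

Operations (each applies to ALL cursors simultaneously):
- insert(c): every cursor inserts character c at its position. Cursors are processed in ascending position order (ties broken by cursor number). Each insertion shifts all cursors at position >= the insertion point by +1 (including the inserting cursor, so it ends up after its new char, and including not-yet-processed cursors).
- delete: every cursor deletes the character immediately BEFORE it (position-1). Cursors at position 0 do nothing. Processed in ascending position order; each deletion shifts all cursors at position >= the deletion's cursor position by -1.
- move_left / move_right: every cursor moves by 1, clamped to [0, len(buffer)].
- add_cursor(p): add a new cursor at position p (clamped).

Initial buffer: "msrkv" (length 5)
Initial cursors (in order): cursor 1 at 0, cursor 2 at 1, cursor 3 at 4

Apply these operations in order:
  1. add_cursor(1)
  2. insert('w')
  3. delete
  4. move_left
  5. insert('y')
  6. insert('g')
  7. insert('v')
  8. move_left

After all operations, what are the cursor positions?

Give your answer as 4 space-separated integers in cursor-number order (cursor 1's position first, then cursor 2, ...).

After op 1 (add_cursor(1)): buffer="msrkv" (len 5), cursors c1@0 c2@1 c4@1 c3@4, authorship .....
After op 2 (insert('w')): buffer="wmwwsrkwv" (len 9), cursors c1@1 c2@4 c4@4 c3@8, authorship 1.24...3.
After op 3 (delete): buffer="msrkv" (len 5), cursors c1@0 c2@1 c4@1 c3@4, authorship .....
After op 4 (move_left): buffer="msrkv" (len 5), cursors c1@0 c2@0 c4@0 c3@3, authorship .....
After op 5 (insert('y')): buffer="yyymsrykv" (len 9), cursors c1@3 c2@3 c4@3 c3@7, authorship 124...3..
After op 6 (insert('g')): buffer="yyygggmsrygkv" (len 13), cursors c1@6 c2@6 c4@6 c3@11, authorship 124124...33..
After op 7 (insert('v')): buffer="yyygggvvvmsrygvkv" (len 17), cursors c1@9 c2@9 c4@9 c3@15, authorship 124124124...333..
After op 8 (move_left): buffer="yyygggvvvmsrygvkv" (len 17), cursors c1@8 c2@8 c4@8 c3@14, authorship 124124124...333..

Answer: 8 8 14 8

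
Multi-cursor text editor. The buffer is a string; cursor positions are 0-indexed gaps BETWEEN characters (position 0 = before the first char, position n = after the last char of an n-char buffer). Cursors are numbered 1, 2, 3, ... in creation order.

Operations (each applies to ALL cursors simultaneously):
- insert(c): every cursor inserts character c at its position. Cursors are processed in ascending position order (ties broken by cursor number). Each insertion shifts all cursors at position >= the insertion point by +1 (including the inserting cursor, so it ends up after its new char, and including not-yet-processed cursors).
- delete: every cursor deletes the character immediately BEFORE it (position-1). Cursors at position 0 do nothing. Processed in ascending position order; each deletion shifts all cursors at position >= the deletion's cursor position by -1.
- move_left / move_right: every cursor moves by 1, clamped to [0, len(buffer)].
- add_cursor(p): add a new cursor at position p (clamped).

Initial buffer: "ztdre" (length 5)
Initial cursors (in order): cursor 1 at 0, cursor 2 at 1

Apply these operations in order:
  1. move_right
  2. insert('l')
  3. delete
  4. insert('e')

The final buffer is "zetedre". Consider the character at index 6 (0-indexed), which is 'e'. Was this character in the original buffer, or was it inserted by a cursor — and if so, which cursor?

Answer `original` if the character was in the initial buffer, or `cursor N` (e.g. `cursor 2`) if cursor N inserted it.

After op 1 (move_right): buffer="ztdre" (len 5), cursors c1@1 c2@2, authorship .....
After op 2 (insert('l')): buffer="zltldre" (len 7), cursors c1@2 c2@4, authorship .1.2...
After op 3 (delete): buffer="ztdre" (len 5), cursors c1@1 c2@2, authorship .....
After op 4 (insert('e')): buffer="zetedre" (len 7), cursors c1@2 c2@4, authorship .1.2...
Authorship (.=original, N=cursor N): . 1 . 2 . . .
Index 6: author = original

Answer: original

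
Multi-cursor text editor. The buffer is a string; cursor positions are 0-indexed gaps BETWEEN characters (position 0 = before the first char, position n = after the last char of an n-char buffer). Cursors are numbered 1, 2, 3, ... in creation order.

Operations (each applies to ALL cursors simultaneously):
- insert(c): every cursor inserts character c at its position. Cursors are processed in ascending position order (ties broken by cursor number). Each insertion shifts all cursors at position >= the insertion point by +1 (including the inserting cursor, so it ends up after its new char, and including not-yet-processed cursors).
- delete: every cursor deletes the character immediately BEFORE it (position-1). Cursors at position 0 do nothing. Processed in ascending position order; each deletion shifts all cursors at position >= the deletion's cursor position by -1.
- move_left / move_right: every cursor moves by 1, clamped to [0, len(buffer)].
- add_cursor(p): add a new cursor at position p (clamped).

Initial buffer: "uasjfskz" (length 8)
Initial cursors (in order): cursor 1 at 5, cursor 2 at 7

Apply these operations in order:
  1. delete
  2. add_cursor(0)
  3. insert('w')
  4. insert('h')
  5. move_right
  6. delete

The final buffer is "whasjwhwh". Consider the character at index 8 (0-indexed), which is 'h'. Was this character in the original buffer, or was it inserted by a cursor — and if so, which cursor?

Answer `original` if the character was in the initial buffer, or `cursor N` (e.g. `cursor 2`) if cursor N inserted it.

After op 1 (delete): buffer="uasjsz" (len 6), cursors c1@4 c2@5, authorship ......
After op 2 (add_cursor(0)): buffer="uasjsz" (len 6), cursors c3@0 c1@4 c2@5, authorship ......
After op 3 (insert('w')): buffer="wuasjwswz" (len 9), cursors c3@1 c1@6 c2@8, authorship 3....1.2.
After op 4 (insert('h')): buffer="whuasjwhswhz" (len 12), cursors c3@2 c1@8 c2@11, authorship 33....11.22.
After op 5 (move_right): buffer="whuasjwhswhz" (len 12), cursors c3@3 c1@9 c2@12, authorship 33....11.22.
After op 6 (delete): buffer="whasjwhwh" (len 9), cursors c3@2 c1@7 c2@9, authorship 33...1122
Authorship (.=original, N=cursor N): 3 3 . . . 1 1 2 2
Index 8: author = 2

Answer: cursor 2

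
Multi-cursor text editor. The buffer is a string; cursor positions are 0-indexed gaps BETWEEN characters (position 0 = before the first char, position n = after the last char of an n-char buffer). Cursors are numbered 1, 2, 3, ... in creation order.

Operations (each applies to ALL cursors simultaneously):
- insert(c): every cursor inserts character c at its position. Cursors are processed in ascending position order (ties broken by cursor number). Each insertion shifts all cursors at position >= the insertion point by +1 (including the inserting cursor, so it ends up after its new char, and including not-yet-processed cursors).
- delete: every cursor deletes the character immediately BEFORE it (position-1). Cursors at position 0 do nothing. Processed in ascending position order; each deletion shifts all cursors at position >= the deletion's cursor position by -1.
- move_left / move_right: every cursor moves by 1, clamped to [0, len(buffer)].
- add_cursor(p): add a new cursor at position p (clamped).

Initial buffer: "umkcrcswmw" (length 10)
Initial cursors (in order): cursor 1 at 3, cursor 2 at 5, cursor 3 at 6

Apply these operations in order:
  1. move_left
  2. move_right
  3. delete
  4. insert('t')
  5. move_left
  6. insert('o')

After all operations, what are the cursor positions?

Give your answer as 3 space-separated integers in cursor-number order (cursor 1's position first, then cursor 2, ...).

After op 1 (move_left): buffer="umkcrcswmw" (len 10), cursors c1@2 c2@4 c3@5, authorship ..........
After op 2 (move_right): buffer="umkcrcswmw" (len 10), cursors c1@3 c2@5 c3@6, authorship ..........
After op 3 (delete): buffer="umcswmw" (len 7), cursors c1@2 c2@3 c3@3, authorship .......
After op 4 (insert('t')): buffer="umtcttswmw" (len 10), cursors c1@3 c2@6 c3@6, authorship ..1.23....
After op 5 (move_left): buffer="umtcttswmw" (len 10), cursors c1@2 c2@5 c3@5, authorship ..1.23....
After op 6 (insert('o')): buffer="umotctootswmw" (len 13), cursors c1@3 c2@8 c3@8, authorship ..11.2233....

Answer: 3 8 8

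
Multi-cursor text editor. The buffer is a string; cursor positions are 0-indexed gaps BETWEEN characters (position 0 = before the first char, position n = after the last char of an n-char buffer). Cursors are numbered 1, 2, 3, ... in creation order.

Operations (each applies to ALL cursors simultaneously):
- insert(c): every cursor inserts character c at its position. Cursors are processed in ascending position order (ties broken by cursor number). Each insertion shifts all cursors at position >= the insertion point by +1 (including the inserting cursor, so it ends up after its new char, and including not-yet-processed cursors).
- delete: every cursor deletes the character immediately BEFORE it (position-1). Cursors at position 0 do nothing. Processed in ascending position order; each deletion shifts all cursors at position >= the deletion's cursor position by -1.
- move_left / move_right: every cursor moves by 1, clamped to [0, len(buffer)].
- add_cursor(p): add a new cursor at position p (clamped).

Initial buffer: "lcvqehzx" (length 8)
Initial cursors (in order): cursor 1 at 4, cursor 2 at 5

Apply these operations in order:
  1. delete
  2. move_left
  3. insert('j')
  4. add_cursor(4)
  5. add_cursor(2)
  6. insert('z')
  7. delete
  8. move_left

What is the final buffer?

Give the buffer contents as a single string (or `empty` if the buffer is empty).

After op 1 (delete): buffer="lcvhzx" (len 6), cursors c1@3 c2@3, authorship ......
After op 2 (move_left): buffer="lcvhzx" (len 6), cursors c1@2 c2@2, authorship ......
After op 3 (insert('j')): buffer="lcjjvhzx" (len 8), cursors c1@4 c2@4, authorship ..12....
After op 4 (add_cursor(4)): buffer="lcjjvhzx" (len 8), cursors c1@4 c2@4 c3@4, authorship ..12....
After op 5 (add_cursor(2)): buffer="lcjjvhzx" (len 8), cursors c4@2 c1@4 c2@4 c3@4, authorship ..12....
After op 6 (insert('z')): buffer="lczjjzzzvhzx" (len 12), cursors c4@3 c1@8 c2@8 c3@8, authorship ..412123....
After op 7 (delete): buffer="lcjjvhzx" (len 8), cursors c4@2 c1@4 c2@4 c3@4, authorship ..12....
After op 8 (move_left): buffer="lcjjvhzx" (len 8), cursors c4@1 c1@3 c2@3 c3@3, authorship ..12....

Answer: lcjjvhzx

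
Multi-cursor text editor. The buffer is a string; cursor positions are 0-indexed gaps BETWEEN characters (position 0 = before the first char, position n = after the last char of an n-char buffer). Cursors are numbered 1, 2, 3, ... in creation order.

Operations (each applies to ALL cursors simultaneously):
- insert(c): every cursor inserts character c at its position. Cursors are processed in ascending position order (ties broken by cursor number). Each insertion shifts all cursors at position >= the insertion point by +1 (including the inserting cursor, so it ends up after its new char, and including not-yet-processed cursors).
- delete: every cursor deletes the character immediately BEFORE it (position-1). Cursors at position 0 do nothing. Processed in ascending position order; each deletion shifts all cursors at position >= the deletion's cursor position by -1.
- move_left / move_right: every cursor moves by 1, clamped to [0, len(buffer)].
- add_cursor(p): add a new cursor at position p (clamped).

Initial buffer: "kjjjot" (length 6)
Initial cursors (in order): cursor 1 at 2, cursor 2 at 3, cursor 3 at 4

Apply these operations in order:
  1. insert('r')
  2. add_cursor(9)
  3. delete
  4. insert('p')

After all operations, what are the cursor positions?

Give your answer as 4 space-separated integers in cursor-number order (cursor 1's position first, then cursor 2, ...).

After op 1 (insert('r')): buffer="kjrjrjrot" (len 9), cursors c1@3 c2@5 c3@7, authorship ..1.2.3..
After op 2 (add_cursor(9)): buffer="kjrjrjrot" (len 9), cursors c1@3 c2@5 c3@7 c4@9, authorship ..1.2.3..
After op 3 (delete): buffer="kjjjo" (len 5), cursors c1@2 c2@3 c3@4 c4@5, authorship .....
After op 4 (insert('p')): buffer="kjpjpjpop" (len 9), cursors c1@3 c2@5 c3@7 c4@9, authorship ..1.2.3.4

Answer: 3 5 7 9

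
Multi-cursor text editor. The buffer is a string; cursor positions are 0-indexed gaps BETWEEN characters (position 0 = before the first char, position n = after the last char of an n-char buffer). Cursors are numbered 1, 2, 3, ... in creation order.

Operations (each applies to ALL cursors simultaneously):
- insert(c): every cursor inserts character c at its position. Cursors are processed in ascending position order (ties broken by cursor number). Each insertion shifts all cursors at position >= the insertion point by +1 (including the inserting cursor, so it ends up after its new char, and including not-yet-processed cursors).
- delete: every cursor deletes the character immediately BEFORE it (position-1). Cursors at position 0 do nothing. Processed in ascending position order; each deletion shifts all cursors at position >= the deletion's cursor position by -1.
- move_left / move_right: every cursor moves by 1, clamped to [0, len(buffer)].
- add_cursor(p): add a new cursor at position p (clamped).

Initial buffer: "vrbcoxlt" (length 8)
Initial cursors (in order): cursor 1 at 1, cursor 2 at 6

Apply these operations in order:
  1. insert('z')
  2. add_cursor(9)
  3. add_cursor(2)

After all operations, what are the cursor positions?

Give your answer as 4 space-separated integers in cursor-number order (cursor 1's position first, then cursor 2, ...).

Answer: 2 8 9 2

Derivation:
After op 1 (insert('z')): buffer="vzrbcoxzlt" (len 10), cursors c1@2 c2@8, authorship .1.....2..
After op 2 (add_cursor(9)): buffer="vzrbcoxzlt" (len 10), cursors c1@2 c2@8 c3@9, authorship .1.....2..
After op 3 (add_cursor(2)): buffer="vzrbcoxzlt" (len 10), cursors c1@2 c4@2 c2@8 c3@9, authorship .1.....2..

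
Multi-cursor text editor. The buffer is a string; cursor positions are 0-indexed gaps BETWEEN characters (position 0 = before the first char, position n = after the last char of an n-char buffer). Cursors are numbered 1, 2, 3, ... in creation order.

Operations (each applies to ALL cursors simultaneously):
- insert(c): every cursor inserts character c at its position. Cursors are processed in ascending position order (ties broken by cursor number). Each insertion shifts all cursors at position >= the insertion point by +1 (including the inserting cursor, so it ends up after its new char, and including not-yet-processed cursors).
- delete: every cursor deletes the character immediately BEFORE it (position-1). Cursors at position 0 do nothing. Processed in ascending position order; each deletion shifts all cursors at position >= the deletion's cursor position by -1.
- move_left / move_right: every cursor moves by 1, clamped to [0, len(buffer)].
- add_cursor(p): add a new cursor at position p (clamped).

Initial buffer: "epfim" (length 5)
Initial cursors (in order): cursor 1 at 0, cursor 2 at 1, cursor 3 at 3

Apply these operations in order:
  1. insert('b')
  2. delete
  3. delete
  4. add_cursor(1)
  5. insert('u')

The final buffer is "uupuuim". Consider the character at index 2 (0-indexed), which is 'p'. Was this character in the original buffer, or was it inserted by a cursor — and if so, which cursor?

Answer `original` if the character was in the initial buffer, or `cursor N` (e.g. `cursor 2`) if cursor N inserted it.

After op 1 (insert('b')): buffer="bebpfbim" (len 8), cursors c1@1 c2@3 c3@6, authorship 1.2..3..
After op 2 (delete): buffer="epfim" (len 5), cursors c1@0 c2@1 c3@3, authorship .....
After op 3 (delete): buffer="pim" (len 3), cursors c1@0 c2@0 c3@1, authorship ...
After op 4 (add_cursor(1)): buffer="pim" (len 3), cursors c1@0 c2@0 c3@1 c4@1, authorship ...
After op 5 (insert('u')): buffer="uupuuim" (len 7), cursors c1@2 c2@2 c3@5 c4@5, authorship 12.34..
Authorship (.=original, N=cursor N): 1 2 . 3 4 . .
Index 2: author = original

Answer: original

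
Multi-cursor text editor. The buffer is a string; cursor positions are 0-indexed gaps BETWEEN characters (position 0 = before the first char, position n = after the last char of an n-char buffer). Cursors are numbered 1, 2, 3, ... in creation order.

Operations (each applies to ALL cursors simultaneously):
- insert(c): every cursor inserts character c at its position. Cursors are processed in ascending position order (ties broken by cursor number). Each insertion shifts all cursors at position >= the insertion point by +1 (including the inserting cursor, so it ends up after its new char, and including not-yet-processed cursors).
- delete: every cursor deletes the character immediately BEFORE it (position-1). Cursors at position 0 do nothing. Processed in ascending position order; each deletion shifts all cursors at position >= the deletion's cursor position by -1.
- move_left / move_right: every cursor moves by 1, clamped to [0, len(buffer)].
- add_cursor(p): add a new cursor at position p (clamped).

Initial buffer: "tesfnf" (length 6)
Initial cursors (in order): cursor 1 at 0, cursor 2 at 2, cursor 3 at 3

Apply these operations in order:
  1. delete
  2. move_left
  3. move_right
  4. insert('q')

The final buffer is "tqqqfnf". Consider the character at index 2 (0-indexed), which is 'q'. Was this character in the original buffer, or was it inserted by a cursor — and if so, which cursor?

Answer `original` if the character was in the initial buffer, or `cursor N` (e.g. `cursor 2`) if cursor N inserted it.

After op 1 (delete): buffer="tfnf" (len 4), cursors c1@0 c2@1 c3@1, authorship ....
After op 2 (move_left): buffer="tfnf" (len 4), cursors c1@0 c2@0 c3@0, authorship ....
After op 3 (move_right): buffer="tfnf" (len 4), cursors c1@1 c2@1 c3@1, authorship ....
After op 4 (insert('q')): buffer="tqqqfnf" (len 7), cursors c1@4 c2@4 c3@4, authorship .123...
Authorship (.=original, N=cursor N): . 1 2 3 . . .
Index 2: author = 2

Answer: cursor 2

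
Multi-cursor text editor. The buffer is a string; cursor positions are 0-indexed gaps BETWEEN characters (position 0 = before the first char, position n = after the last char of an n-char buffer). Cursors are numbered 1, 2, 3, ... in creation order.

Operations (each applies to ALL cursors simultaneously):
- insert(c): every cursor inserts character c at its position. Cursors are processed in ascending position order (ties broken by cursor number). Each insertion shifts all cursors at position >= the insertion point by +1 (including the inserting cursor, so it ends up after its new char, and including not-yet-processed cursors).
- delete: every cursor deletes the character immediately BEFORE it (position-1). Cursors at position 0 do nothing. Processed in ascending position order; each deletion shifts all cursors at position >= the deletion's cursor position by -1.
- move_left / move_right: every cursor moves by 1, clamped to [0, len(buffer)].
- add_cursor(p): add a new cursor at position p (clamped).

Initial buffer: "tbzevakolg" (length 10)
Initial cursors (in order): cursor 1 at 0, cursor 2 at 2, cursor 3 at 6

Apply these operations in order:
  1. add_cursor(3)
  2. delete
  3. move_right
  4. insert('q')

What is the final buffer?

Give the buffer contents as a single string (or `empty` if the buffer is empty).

After op 1 (add_cursor(3)): buffer="tbzevakolg" (len 10), cursors c1@0 c2@2 c4@3 c3@6, authorship ..........
After op 2 (delete): buffer="tevkolg" (len 7), cursors c1@0 c2@1 c4@1 c3@3, authorship .......
After op 3 (move_right): buffer="tevkolg" (len 7), cursors c1@1 c2@2 c4@2 c3@4, authorship .......
After op 4 (insert('q')): buffer="tqeqqvkqolg" (len 11), cursors c1@2 c2@5 c4@5 c3@8, authorship .1.24..3...

Answer: tqeqqvkqolg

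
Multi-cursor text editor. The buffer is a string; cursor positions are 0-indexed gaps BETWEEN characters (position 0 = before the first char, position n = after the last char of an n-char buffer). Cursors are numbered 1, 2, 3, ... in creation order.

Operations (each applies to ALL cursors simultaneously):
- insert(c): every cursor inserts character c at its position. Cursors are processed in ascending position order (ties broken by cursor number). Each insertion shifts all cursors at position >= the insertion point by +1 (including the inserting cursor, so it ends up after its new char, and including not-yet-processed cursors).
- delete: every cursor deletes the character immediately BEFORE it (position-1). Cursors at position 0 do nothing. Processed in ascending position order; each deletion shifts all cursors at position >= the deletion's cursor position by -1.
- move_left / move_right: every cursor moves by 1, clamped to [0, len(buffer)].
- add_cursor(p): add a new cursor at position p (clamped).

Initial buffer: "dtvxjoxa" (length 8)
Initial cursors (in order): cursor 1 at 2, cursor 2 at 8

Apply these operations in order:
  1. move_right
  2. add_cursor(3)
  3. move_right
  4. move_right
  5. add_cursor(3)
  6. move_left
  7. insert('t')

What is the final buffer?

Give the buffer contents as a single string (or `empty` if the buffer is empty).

After op 1 (move_right): buffer="dtvxjoxa" (len 8), cursors c1@3 c2@8, authorship ........
After op 2 (add_cursor(3)): buffer="dtvxjoxa" (len 8), cursors c1@3 c3@3 c2@8, authorship ........
After op 3 (move_right): buffer="dtvxjoxa" (len 8), cursors c1@4 c3@4 c2@8, authorship ........
After op 4 (move_right): buffer="dtvxjoxa" (len 8), cursors c1@5 c3@5 c2@8, authorship ........
After op 5 (add_cursor(3)): buffer="dtvxjoxa" (len 8), cursors c4@3 c1@5 c3@5 c2@8, authorship ........
After op 6 (move_left): buffer="dtvxjoxa" (len 8), cursors c4@2 c1@4 c3@4 c2@7, authorship ........
After op 7 (insert('t')): buffer="dttvxttjoxta" (len 12), cursors c4@3 c1@7 c3@7 c2@11, authorship ..4..13...2.

Answer: dttvxttjoxta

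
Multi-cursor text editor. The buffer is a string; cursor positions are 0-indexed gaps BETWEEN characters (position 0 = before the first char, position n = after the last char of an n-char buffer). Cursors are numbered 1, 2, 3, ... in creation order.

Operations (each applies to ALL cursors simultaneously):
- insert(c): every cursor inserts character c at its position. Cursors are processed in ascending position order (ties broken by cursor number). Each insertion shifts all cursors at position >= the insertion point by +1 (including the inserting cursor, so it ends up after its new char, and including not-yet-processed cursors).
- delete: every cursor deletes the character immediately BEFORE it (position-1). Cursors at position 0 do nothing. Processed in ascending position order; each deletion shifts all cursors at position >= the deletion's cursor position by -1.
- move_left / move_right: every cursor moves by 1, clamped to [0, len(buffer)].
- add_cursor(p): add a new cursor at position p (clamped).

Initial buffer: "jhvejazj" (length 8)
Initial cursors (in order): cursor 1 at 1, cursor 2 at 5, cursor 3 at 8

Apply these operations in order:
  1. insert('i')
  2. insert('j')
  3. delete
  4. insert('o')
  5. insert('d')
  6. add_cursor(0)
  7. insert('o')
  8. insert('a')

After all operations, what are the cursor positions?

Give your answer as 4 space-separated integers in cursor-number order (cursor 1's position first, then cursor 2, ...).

After op 1 (insert('i')): buffer="jihvejiazji" (len 11), cursors c1@2 c2@7 c3@11, authorship .1....2...3
After op 2 (insert('j')): buffer="jijhvejijazjij" (len 14), cursors c1@3 c2@9 c3@14, authorship .11....22...33
After op 3 (delete): buffer="jihvejiazji" (len 11), cursors c1@2 c2@7 c3@11, authorship .1....2...3
After op 4 (insert('o')): buffer="jiohvejioazjio" (len 14), cursors c1@3 c2@9 c3@14, authorship .11....22...33
After op 5 (insert('d')): buffer="jiodhvejiodazjiod" (len 17), cursors c1@4 c2@11 c3@17, authorship .111....222...333
After op 6 (add_cursor(0)): buffer="jiodhvejiodazjiod" (len 17), cursors c4@0 c1@4 c2@11 c3@17, authorship .111....222...333
After op 7 (insert('o')): buffer="ojiodohvejiodoazjiodo" (len 21), cursors c4@1 c1@6 c2@14 c3@21, authorship 4.1111....2222...3333
After op 8 (insert('a')): buffer="oajiodoahvejiodoaazjiodoa" (len 25), cursors c4@2 c1@8 c2@17 c3@25, authorship 44.11111....22222...33333

Answer: 8 17 25 2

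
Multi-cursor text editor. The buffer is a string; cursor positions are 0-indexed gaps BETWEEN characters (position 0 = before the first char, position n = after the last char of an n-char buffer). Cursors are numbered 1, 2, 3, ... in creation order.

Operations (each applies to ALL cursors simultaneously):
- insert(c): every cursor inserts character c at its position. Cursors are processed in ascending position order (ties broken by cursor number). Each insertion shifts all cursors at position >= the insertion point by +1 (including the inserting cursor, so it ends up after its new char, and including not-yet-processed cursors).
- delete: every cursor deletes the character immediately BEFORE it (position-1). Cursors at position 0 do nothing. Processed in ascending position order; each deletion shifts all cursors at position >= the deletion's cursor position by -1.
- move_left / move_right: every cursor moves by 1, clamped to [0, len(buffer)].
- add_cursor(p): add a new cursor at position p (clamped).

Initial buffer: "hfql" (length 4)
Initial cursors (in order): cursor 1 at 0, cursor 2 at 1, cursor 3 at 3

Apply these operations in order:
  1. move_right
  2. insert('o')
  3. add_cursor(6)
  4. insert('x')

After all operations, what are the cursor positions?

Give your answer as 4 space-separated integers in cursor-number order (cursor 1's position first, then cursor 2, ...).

Answer: 3 6 11 9

Derivation:
After op 1 (move_right): buffer="hfql" (len 4), cursors c1@1 c2@2 c3@4, authorship ....
After op 2 (insert('o')): buffer="hofoqlo" (len 7), cursors c1@2 c2@4 c3@7, authorship .1.2..3
After op 3 (add_cursor(6)): buffer="hofoqlo" (len 7), cursors c1@2 c2@4 c4@6 c3@7, authorship .1.2..3
After op 4 (insert('x')): buffer="hoxfoxqlxox" (len 11), cursors c1@3 c2@6 c4@9 c3@11, authorship .11.22..433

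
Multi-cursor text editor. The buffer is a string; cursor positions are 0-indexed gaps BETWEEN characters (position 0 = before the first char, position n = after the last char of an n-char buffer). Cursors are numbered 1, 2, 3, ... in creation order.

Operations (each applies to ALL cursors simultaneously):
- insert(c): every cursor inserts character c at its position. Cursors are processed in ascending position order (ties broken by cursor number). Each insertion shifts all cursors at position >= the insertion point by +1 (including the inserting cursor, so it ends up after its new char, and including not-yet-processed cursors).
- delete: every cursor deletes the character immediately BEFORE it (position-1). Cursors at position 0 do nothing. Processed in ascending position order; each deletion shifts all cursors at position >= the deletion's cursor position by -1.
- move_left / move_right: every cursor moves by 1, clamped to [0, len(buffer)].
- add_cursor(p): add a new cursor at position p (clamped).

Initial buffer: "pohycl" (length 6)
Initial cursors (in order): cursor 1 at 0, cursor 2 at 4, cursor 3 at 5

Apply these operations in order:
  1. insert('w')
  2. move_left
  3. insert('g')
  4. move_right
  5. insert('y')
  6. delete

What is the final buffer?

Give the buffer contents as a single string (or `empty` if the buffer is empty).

After op 1 (insert('w')): buffer="wpohywcwl" (len 9), cursors c1@1 c2@6 c3@8, authorship 1....2.3.
After op 2 (move_left): buffer="wpohywcwl" (len 9), cursors c1@0 c2@5 c3@7, authorship 1....2.3.
After op 3 (insert('g')): buffer="gwpohygwcgwl" (len 12), cursors c1@1 c2@7 c3@10, authorship 11....22.33.
After op 4 (move_right): buffer="gwpohygwcgwl" (len 12), cursors c1@2 c2@8 c3@11, authorship 11....22.33.
After op 5 (insert('y')): buffer="gwypohygwycgwyl" (len 15), cursors c1@3 c2@10 c3@14, authorship 111....222.333.
After op 6 (delete): buffer="gwpohygwcgwl" (len 12), cursors c1@2 c2@8 c3@11, authorship 11....22.33.

Answer: gwpohygwcgwl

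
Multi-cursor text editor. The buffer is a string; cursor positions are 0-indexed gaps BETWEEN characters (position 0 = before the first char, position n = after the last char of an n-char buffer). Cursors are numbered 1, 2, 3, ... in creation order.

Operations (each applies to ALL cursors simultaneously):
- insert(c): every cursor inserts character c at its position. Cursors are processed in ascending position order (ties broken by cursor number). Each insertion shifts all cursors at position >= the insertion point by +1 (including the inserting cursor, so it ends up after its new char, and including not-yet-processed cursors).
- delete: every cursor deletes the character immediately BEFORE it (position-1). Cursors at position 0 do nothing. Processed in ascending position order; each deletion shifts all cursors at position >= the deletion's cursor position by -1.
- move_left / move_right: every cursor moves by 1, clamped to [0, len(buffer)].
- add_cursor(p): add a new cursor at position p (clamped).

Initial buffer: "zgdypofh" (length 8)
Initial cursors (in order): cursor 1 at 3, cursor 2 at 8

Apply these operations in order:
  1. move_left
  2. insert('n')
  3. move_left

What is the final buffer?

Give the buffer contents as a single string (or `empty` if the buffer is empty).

After op 1 (move_left): buffer="zgdypofh" (len 8), cursors c1@2 c2@7, authorship ........
After op 2 (insert('n')): buffer="zgndypofnh" (len 10), cursors c1@3 c2@9, authorship ..1.....2.
After op 3 (move_left): buffer="zgndypofnh" (len 10), cursors c1@2 c2@8, authorship ..1.....2.

Answer: zgndypofnh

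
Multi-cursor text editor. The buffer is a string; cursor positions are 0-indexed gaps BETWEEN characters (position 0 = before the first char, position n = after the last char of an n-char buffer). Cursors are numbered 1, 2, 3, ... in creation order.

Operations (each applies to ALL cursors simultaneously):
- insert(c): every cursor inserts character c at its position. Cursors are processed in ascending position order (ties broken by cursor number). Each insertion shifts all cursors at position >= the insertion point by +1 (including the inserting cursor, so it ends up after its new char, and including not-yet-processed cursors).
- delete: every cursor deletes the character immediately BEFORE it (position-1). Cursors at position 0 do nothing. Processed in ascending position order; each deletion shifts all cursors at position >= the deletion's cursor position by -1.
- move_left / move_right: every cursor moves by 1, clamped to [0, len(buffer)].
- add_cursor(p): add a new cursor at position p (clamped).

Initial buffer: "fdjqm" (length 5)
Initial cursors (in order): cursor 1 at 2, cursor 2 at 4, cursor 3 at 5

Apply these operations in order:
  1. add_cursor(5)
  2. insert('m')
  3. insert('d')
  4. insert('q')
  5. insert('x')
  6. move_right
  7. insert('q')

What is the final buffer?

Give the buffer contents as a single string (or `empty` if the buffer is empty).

Answer: fdmdqxjqqmdqxmqmmddqqxxqq

Derivation:
After op 1 (add_cursor(5)): buffer="fdjqm" (len 5), cursors c1@2 c2@4 c3@5 c4@5, authorship .....
After op 2 (insert('m')): buffer="fdmjqmmmm" (len 9), cursors c1@3 c2@6 c3@9 c4@9, authorship ..1..2.34
After op 3 (insert('d')): buffer="fdmdjqmdmmmdd" (len 13), cursors c1@4 c2@8 c3@13 c4@13, authorship ..11..22.3434
After op 4 (insert('q')): buffer="fdmdqjqmdqmmmddqq" (len 17), cursors c1@5 c2@10 c3@17 c4@17, authorship ..111..222.343434
After op 5 (insert('x')): buffer="fdmdqxjqmdqxmmmddqqxx" (len 21), cursors c1@6 c2@12 c3@21 c4@21, authorship ..1111..2222.34343434
After op 6 (move_right): buffer="fdmdqxjqmdqxmmmddqqxx" (len 21), cursors c1@7 c2@13 c3@21 c4@21, authorship ..1111..2222.34343434
After op 7 (insert('q')): buffer="fdmdqxjqqmdqxmqmmddqqxxqq" (len 25), cursors c1@8 c2@15 c3@25 c4@25, authorship ..1111.1.2222.23434343434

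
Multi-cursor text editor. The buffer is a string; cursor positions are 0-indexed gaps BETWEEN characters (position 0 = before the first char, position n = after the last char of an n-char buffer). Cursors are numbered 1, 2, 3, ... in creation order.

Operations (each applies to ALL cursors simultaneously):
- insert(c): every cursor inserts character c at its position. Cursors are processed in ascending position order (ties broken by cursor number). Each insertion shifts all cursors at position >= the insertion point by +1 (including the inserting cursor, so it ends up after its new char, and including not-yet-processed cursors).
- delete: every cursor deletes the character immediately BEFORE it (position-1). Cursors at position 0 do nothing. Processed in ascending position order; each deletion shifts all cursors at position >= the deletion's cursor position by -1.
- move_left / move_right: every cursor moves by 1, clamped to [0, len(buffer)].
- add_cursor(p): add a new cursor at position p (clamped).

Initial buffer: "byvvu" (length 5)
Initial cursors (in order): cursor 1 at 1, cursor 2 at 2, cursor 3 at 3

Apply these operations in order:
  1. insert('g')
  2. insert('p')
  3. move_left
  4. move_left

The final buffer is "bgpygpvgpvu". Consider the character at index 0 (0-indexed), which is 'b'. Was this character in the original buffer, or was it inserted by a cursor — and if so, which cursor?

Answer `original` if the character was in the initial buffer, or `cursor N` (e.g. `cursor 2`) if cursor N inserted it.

After op 1 (insert('g')): buffer="bgygvgvu" (len 8), cursors c1@2 c2@4 c3@6, authorship .1.2.3..
After op 2 (insert('p')): buffer="bgpygpvgpvu" (len 11), cursors c1@3 c2@6 c3@9, authorship .11.22.33..
After op 3 (move_left): buffer="bgpygpvgpvu" (len 11), cursors c1@2 c2@5 c3@8, authorship .11.22.33..
After op 4 (move_left): buffer="bgpygpvgpvu" (len 11), cursors c1@1 c2@4 c3@7, authorship .11.22.33..
Authorship (.=original, N=cursor N): . 1 1 . 2 2 . 3 3 . .
Index 0: author = original

Answer: original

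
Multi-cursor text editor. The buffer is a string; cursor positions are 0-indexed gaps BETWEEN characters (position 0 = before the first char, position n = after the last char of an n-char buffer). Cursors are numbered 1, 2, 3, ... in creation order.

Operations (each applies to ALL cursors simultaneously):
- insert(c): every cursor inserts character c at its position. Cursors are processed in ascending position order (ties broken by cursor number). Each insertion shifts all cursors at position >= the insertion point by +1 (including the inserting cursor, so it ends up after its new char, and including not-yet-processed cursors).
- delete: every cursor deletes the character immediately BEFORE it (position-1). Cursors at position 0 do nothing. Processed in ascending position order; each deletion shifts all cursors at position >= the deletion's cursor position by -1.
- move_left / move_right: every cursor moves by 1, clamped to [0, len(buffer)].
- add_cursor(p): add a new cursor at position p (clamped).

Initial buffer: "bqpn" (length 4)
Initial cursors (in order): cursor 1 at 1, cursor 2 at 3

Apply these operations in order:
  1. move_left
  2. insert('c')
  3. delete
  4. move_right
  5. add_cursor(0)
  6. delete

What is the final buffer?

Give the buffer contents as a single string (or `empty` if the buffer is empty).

Answer: qn

Derivation:
After op 1 (move_left): buffer="bqpn" (len 4), cursors c1@0 c2@2, authorship ....
After op 2 (insert('c')): buffer="cbqcpn" (len 6), cursors c1@1 c2@4, authorship 1..2..
After op 3 (delete): buffer="bqpn" (len 4), cursors c1@0 c2@2, authorship ....
After op 4 (move_right): buffer="bqpn" (len 4), cursors c1@1 c2@3, authorship ....
After op 5 (add_cursor(0)): buffer="bqpn" (len 4), cursors c3@0 c1@1 c2@3, authorship ....
After op 6 (delete): buffer="qn" (len 2), cursors c1@0 c3@0 c2@1, authorship ..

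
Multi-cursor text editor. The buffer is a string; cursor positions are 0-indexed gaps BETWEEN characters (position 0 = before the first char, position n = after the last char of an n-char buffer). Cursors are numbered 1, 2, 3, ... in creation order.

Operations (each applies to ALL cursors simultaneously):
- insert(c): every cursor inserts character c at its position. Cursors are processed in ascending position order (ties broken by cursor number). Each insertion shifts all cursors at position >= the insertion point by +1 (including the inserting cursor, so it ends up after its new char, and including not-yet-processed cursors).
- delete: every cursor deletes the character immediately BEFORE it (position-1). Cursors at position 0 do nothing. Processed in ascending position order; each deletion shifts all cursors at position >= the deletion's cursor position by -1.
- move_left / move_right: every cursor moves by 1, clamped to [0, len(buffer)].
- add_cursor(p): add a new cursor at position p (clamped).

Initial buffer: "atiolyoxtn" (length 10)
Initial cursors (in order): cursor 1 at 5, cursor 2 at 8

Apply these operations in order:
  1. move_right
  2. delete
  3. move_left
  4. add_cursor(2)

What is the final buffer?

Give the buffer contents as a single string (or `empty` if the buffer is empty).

After op 1 (move_right): buffer="atiolyoxtn" (len 10), cursors c1@6 c2@9, authorship ..........
After op 2 (delete): buffer="atioloxn" (len 8), cursors c1@5 c2@7, authorship ........
After op 3 (move_left): buffer="atioloxn" (len 8), cursors c1@4 c2@6, authorship ........
After op 4 (add_cursor(2)): buffer="atioloxn" (len 8), cursors c3@2 c1@4 c2@6, authorship ........

Answer: atioloxn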